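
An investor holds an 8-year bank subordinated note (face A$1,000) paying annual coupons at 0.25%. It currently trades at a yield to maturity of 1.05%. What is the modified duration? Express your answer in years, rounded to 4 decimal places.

Periodic yield y = 0.0105. First find Macaulay duration:
  t   CF        PV=CF/(1+0.0105)^t    t·PV
  1         2.50         2.4740         2.4740
  2         2.50         2.4483         4.8966
  3         2.50         2.4229         7.2686
  4         2.50         2.3977         9.5908
  5         2.50         2.3728        11.8639
  6         2.50         2.3481        14.0888
  7         2.50         2.3237        16.2661
  8     1,002.50       922.1336     7,377.0687
  Σ                    938.9211     7,443.5176
P = 938.9211; Macaulay duration = 7,443.5176 / 938.9211 = 7.92773 years.
Modified duration = D_Mac / (1 + y) = 7.92773 / 1.0105 = 7.84536 years.

7.8454 years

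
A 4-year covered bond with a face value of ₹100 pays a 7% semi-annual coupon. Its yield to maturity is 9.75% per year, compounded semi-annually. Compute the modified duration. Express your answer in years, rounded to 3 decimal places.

3.368 years

Periodic yield y = 0.04875. First find Macaulay duration:
  t   CF        PV=CF/(1+0.04875)^t    t·PV
  1         3.50         3.3373         3.3373
  2         3.50         3.1822         6.3644
  3         3.50         3.0343         9.1028
  4         3.50         2.8932        11.5728
  5         3.50         2.7587        13.7936
  6         3.50         2.6305        15.7829
  7         3.50         2.5082        17.5575
  8       103.50        70.7236       565.7891
  Σ                     91.0680       643.3004
P = 91.0680; Macaulay duration = 643.3004 / 91.0680 = 7.06396 half-year periods = 3.53198 years.
Modified duration = D_Mac / (1 + y) = 3.53198 / 1.04875 = 3.36780 years.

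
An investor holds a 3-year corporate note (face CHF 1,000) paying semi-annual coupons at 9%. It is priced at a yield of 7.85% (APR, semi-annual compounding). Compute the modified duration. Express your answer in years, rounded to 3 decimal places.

2.598 years

Periodic yield y = 0.03925. First find Macaulay duration:
  t   CF        PV=CF/(1+0.03925)^t    t·PV
  1        45.00        43.3005        43.3005
  2        45.00        41.6651        83.3302
  3        45.00        40.0915       120.2745
  4        45.00        38.5773       154.3094
  5        45.00        37.1204       185.6019
  6     1,045.00       829.4612     4,976.7674
  Σ                  1,030.2160     5,563.5838
P = 1,030.2160; Macaulay duration = 5,563.5838 / 1,030.2160 = 5.40041 half-year periods = 2.70020 years.
Modified duration = D_Mac / (1 + y) = 2.70020 / 1.03925 = 2.59822 years.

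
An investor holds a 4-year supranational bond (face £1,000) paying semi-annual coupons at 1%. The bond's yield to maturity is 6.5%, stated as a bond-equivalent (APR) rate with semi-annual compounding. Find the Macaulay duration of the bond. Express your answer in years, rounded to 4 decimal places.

3.9213 years

Periodic yield y = 0.0325. Discount each cash flow and weight by its period:
  t   CF        PV=CF/(1+0.0325)^t    t·PV
  1         5.00         4.8426         4.8426
  2         5.00         4.6902         9.3804
  3         5.00         4.5426        13.6277
  4         5.00         4.3996        17.5983
  5         5.00         4.2611        21.3054
  6         5.00         4.1270        24.7617
  7         5.00         3.9971        27.9794
  8     1,005.00       778.1182     6,224.9457
  Σ                    808.9782     6,344.4411
Price P = Σ PV = 808.9782.
Macaulay duration = Σ(t·PV) / P = 6,344.4411 / 808.9782 = 7.84254 half-year periods.
In years: 7.84254 / 2 = 3.92127 years.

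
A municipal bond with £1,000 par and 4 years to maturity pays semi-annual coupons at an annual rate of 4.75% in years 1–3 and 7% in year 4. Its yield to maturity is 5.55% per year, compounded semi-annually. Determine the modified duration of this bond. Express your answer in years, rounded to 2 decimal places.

3.59 years

Periodic yield y = 0.02775. First find Macaulay duration:
  t   CF        PV=CF/(1+0.02775)^t    t·PV
  1        23.75        23.1087        23.1087
  2        23.75        22.4848        44.9696
  3        23.75        21.8777        65.6330
  4        23.75        21.2870        85.1478
  5        23.75        20.7122       103.5610
  6        23.75        20.1530       120.9177
  7        35.00        28.8972       202.2803
  8     1,035.00       831.4583     6,651.6663
  Σ                    989.9788     7,297.2845
P = 989.9788; Macaulay duration = 7,297.2845 / 989.9788 = 7.37115 half-year periods = 3.68558 years.
Modified duration = D_Mac / (1 + y) = 3.68558 / 1.02775 = 3.58606 years.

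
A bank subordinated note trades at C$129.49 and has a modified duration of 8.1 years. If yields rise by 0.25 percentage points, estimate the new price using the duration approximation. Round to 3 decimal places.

Duration approximation: ΔP/P ≈ -D_mod · Δy = -8.1 × (+0.0025) = -0.020250.
New price ≈ 129.49 × (1 - 0.020250) = 126.8678275.

C$126.868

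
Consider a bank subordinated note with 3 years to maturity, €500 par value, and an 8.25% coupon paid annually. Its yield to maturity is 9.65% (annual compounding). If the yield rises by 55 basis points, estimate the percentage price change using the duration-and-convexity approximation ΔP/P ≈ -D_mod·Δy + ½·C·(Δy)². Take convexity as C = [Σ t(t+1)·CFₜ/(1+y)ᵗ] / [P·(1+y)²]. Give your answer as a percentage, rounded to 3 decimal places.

-1.377%

With y = 0.0965:
  t   CF        PV=CF/(1+0.0965)^t    t·PV        t(t+1)·PV
  1        41.25        37.6197        37.6197          75.2394
  2        41.25        34.3089        68.6178         205.8533
  3       541.25       410.5556     1,231.6669       4,926.6674
  Σ                    482.4842     1,337.9043       5,207.7602
P = 482.4842; D_Mac = 2.77295 yrs; D_mod = 2.52891 yrs; C = 8.97740.
Duration effect: -2.52891 × (+0.0055) = -0.013909
Convexity effect: 0.5 × 8.97740 × (0.0055)² = +0.0001358
ΔP/P ≈ -0.013909 + 0.0001358 = -0.013773 = -1.3773%.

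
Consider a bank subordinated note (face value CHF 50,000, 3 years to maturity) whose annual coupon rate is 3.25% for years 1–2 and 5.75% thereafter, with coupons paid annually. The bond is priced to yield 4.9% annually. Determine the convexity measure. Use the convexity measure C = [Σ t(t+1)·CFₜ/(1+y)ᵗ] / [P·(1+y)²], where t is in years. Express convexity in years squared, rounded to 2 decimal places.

With y = 0.049:
  t   CF        PV=CF/(1+0.049)^t    t·PV        t(t+1)·PV
  1     1,625.00     1,549.0944     1,549.0944       3,098.1888
  2     1,625.00     1,476.7344     2,953.4688       8,860.4063
  3    52,875.00    45,806.1632   137,418.4895     549,673.9581
  Σ                 48,831.9919   141,921.0527     561,632.5531
P = 48,831.9919.
Convexity = Σ t(t+1)·PV / [P·(1+y)²] = 561,632.5531 / (48,831.9919 × 1.100401) = 10.45194.

10.45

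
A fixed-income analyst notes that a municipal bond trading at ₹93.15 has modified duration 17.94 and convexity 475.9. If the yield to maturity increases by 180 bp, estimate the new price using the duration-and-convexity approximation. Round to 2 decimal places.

Duration effect: -D_mod·Δy = -17.94 × (+0.018) = -0.322920
Convexity effect: ½·C·(Δy)² = 0.5 × 475.9 × (0.018)² = +0.0770958
ΔP/P ≈ -0.322920 + 0.0770958 = -0.2458242
New price ≈ 93.15 × (1 - 0.2458242) = 70.25147577.

₹70.25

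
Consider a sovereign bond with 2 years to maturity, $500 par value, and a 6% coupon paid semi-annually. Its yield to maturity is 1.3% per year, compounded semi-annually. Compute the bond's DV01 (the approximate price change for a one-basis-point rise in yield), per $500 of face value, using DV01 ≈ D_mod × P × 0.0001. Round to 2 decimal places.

$0.10

Periodic yield y = 0.0065.
  t   CF        PV=CF/(1+0.0065)^t    t·PV
  1        15.00        14.9031        14.9031
  2        15.00        14.8069        29.6138
  3        15.00        14.7113        44.1338
  4       515.00       501.8248     2,007.2992
  Σ                    546.2461     2,095.9498
P = 546.2461; D_Mac = 3.83701 half-year periods = 1.91850 yrs; D_mod = 1.90611 yrs.
DV01 ≈ 1.90611 × 546.2461 × 0.0001 = 0.104121.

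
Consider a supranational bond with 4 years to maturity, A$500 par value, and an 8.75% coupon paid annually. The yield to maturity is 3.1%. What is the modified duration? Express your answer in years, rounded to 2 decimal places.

Periodic yield y = 0.031. First find Macaulay duration:
  t   CF        PV=CF/(1+0.031)^t    t·PV
  1        43.75        42.4345        42.4345
  2        43.75        41.1586        82.3172
  3        43.75        39.9211       119.7632
  4       543.75       481.2432     1,924.9728
  Σ                    604.7574     2,169.4877
P = 604.7574; Macaulay duration = 2,169.4877 / 604.7574 = 3.58737 years.
Modified duration = D_Mac / (1 + y) = 3.58737 / 1.031 = 3.47950 years.

3.48 years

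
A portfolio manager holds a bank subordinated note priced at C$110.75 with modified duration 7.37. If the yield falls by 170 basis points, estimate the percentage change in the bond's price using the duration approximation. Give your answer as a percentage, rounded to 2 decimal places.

+12.53%

Duration approximation: ΔP/P ≈ -D_mod · Δy = -7.37 × (-0.017) = +0.125290.
As a percentage: +12.5290%.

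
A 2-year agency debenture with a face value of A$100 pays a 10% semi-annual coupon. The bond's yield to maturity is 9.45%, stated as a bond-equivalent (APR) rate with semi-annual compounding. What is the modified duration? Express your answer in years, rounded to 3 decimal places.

1.778 years

Periodic yield y = 0.04725. First find Macaulay duration:
  t   CF        PV=CF/(1+0.04725)^t    t·PV
  1         5.00         4.7744         4.7744
  2         5.00         4.5590         9.1180
  3         5.00         4.3533        13.0599
  4       105.00        87.2947       349.1788
  Σ                    100.9814       376.1311
P = 100.9814; Macaulay duration = 376.1311 / 100.9814 = 3.72476 half-year periods = 1.86238 years.
Modified duration = D_Mac / (1 + y) = 1.86238 / 1.04725 = 1.77835 years.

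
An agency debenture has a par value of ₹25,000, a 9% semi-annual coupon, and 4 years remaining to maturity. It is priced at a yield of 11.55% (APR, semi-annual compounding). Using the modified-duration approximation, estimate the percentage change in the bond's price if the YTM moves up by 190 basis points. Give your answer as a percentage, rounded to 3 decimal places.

Periodic yield y = 0.05775. Modified duration first:
  t   CF        PV=CF/(1+0.05775)^t    t·PV
  1     1,125.00     1,063.5784     1,063.5784
  2     1,125.00     1,005.5101     2,011.0203
  3     1,125.00       950.6123     2,851.8368
  4     1,125.00       898.7117     3,594.8467
  5     1,125.00       849.6447     4,248.2235
  6     1,125.00       803.2566     4,819.5398
  7     1,125.00       759.4012     5,315.8085
  8    26,125.00    16,672.1661   133,377.3284
  Σ                 23,002.8810   157,282.1823
P = 23,002.8810; D_Mac = 6.83750 half-year periods = 3.41875 yrs; D_mod = 3.41875/(1+0.05775) = 3.23210 yrs.
ΔP/P ≈ -D_mod · Δy = -3.23210 × (+0.019) = -0.061410 = -6.1410%.

-6.141%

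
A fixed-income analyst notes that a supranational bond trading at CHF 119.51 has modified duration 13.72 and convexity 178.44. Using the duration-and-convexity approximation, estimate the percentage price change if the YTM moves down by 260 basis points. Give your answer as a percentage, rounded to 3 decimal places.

+41.703%

Duration effect: -D_mod·Δy = -13.72 × (-0.026) = +0.356720
Convexity effect: ½·C·(Δy)² = 0.5 × 178.44 × (-0.026)² = +0.06031272
ΔP/P ≈ +0.356720 + 0.06031272 = +0.41703272
= +41.703272%.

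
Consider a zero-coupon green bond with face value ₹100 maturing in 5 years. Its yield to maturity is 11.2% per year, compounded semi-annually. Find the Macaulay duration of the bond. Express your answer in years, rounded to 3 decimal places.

5.000 years

A zero-coupon bond has a single cash flow at maturity, so its Macaulay duration equals its maturity: 5 years.
(Equivalently: 10 semi-annual periods ÷ 2 = 5 years.)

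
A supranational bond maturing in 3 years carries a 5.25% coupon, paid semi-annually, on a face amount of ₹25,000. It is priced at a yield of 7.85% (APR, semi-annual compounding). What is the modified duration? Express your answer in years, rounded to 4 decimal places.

2.7006 years

Periodic yield y = 0.03925. First find Macaulay duration:
  t   CF        PV=CF/(1+0.03925)^t    t·PV
  1       656.25       631.4650       631.4650
  2       656.25       607.6161     1,215.2321
  3       656.25       584.6679     1,754.0036
  4       656.25       562.5863     2,250.3454
  5       656.25       541.3388     2,706.6940
  6    25,656.25    20,364.4638   122,186.7829
  Σ                 23,292.1379   130,744.5229
P = 23,292.1379; Macaulay duration = 130,744.5229 / 23,292.1379 = 5.61325 half-year periods = 2.80662 years.
Modified duration = D_Mac / (1 + y) = 2.80662 / 1.03925 = 2.70062 years.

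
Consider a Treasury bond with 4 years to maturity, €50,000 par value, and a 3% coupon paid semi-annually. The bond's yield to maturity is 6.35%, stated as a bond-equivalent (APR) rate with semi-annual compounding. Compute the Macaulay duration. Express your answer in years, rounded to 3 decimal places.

3.783 years

Periodic yield y = 0.03175. Discount each cash flow and weight by its period:
  t   CF        PV=CF/(1+0.03175)^t    t·PV
  1       750.00       726.9203       726.9203
  2       750.00       704.5508     1,409.1016
  3       750.00       682.8697     2,048.6090
  4       750.00       661.8558     2,647.4230
  5       750.00       641.4885     3,207.4425
  6       750.00       621.7480     3,730.4880
  7       750.00       602.6150     4,218.3048
  8    50,750.00    39,522.1194   316,176.9554
  Σ                 44,164.1674   334,165.2447
Price P = Σ PV = 44,164.1674.
Macaulay duration = Σ(t·PV) / P = 334,165.2447 / 44,164.1674 = 7.56643 half-year periods.
In years: 7.56643 / 2 = 3.78322 years.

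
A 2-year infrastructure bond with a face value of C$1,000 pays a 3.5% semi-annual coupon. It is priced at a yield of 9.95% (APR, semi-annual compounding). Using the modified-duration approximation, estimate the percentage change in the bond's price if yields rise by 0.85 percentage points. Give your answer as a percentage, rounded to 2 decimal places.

-1.58%

Periodic yield y = 0.04975. Modified duration first:
  t   CF        PV=CF/(1+0.04975)^t    t·PV
  1        17.50        16.6706        16.6706
  2        17.50        15.8806        31.7612
  3        17.50        15.1280        45.3839
  4     1,017.50       837.8975     3,351.5899
  Σ                    885.5767     3,445.4056
P = 885.5767; D_Mac = 3.89058 half-year periods = 1.94529 yrs; D_mod = 1.94529/(1+0.04975) = 1.85310 yrs.
ΔP/P ≈ -D_mod · Δy = -1.85310 × (+0.0085) = -0.015751 = -1.5751%.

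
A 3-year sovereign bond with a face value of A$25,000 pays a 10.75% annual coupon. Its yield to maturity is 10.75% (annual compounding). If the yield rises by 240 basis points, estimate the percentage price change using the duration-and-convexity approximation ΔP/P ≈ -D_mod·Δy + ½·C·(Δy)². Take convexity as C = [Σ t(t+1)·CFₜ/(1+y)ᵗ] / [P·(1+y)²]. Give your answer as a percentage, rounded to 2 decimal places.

-5.64%

With y = 0.1075:
  t   CF        PV=CF/(1+0.1075)^t    t·PV        t(t+1)·PV
  1     2,687.50     2,426.6366     2,426.6366       4,853.2731
  2     2,687.50     2,191.0940     4,382.1879      13,146.5638
  3    27,687.50    20,382.2695    61,146.8084     244,587.2336
  Σ                 25,000.0000    67,955.6329     262,587.0705
P = 25,000.0000; D_Mac = 2.71823 yrs; D_mod = 2.45438 yrs; C = 8.56339.
Duration effect: -2.45438 × (+0.024) = -0.058905
Convexity effect: 0.5 × 8.56339 × (0.024)² = +0.0024663
ΔP/P ≈ -0.058905 + 0.0024663 = -0.056439 = -5.6439%.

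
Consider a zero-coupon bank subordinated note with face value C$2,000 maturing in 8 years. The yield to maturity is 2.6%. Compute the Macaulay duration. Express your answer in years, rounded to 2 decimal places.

8.00 years

A zero-coupon bond has a single cash flow at maturity, so its Macaulay duration equals its maturity: 8 years.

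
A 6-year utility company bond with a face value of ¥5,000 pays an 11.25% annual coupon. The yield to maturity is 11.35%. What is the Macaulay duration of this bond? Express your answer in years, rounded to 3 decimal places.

Periodic yield y = 0.1135. Discount each cash flow and weight by its year:
  t   CF        PV=CF/(1+0.1135)^t    t·PV
  1       562.50       505.1639       505.1639
  2       562.50       453.6721       907.3442
  3       562.50       407.4289     1,222.2868
  4       562.50       365.8994     1,463.5974
  5       562.50       328.6029     1,643.0146
  6     5,562.50     2,918.2917    17,509.7500
  Σ                  4,979.0589    23,251.1570
Price P = Σ PV = 4,979.0589.
Macaulay duration = Σ(t·PV) / P = 23,251.1570 / 4,979.0589 = 4.66979 years.

4.670 years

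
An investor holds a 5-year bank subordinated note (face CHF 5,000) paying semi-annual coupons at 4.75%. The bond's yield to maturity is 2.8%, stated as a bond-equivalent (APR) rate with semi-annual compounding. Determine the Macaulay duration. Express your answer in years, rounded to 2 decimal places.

4.53 years

Periodic yield y = 0.014. Discount each cash flow and weight by its period:
  t   CF        PV=CF/(1+0.014)^t    t·PV
  1       118.75       117.1105       117.1105
  2       118.75       115.4935       230.9871
  3       118.75       113.8990       341.6969
  4       118.75       112.3264       449.3056
  5       118.75       110.7755       553.8777
  6       118.75       109.2461       655.4765
  7       118.75       107.7378       754.1643
  8       118.75       106.2503       850.0020
  9       118.75       104.7833       943.0496
  10    5,118.75     4,454.3503    44,543.5031
  Σ                  5,451.9726    49,439.1732
Price P = Σ PV = 5,451.9726.
Macaulay duration = Σ(t·PV) / P = 49,439.1732 / 5,451.9726 = 9.06813 half-year periods.
In years: 9.06813 / 2 = 4.53406 years.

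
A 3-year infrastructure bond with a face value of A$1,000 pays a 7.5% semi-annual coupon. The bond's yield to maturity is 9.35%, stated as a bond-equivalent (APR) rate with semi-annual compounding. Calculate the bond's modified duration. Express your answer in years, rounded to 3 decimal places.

2.612 years

Periodic yield y = 0.04675. First find Macaulay duration:
  t   CF        PV=CF/(1+0.04675)^t    t·PV
  1        37.50        35.8252        35.8252
  2        37.50        34.2251        68.4503
  3        37.50        32.6966        98.0897
  4        37.50        31.2363       124.9451
  5        37.50        29.8412       149.2060
  6     1,037.50       788.7335     4,732.4010
  Σ                    952.5579     5,208.9174
P = 952.5579; Macaulay duration = 5,208.9174 / 952.5579 = 5.46835 half-year periods = 2.73417 years.
Modified duration = D_Mac / (1 + y) = 2.73417 / 1.04675 = 2.61206 years.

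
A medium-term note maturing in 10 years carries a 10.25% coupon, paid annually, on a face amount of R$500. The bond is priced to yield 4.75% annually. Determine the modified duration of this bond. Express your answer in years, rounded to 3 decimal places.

6.935 years

Periodic yield y = 0.0475. First find Macaulay duration:
  t   CF        PV=CF/(1+0.0475)^t    t·PV
  1        51.25        48.9260        48.9260
  2        51.25        46.7074        93.4148
  3        51.25        44.5894       133.7682
  4        51.25        42.5675       170.2698
  5        51.25        40.6372       203.1860
  6        51.25        38.7945       232.7667
  7        51.25        37.0353       259.2470
  8        51.25        35.3559       282.8470
  9        51.25        33.7526       303.7736
  10      551.25       346.5838     3,465.8382
  Σ                    714.9496     5,194.0375
P = 714.9496; Macaulay duration = 5,194.0375 / 714.9496 = 7.26490 years.
Modified duration = D_Mac / (1 + y) = 7.26490 / 1.0475 = 6.93547 years.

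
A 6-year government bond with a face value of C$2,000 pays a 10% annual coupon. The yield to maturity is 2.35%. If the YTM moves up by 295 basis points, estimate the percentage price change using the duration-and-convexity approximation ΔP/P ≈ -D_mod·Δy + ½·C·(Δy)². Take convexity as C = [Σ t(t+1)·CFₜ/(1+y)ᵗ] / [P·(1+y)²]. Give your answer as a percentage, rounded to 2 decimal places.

With y = 0.0235:
  t   CF        PV=CF/(1+0.0235)^t    t·PV        t(t+1)·PV
  1       200.00       195.4079       195.4079         390.8158
  2       200.00       190.9213       381.8425       1,145.5276
  3       200.00       186.5376       559.6129       2,238.4516
  4       200.00       182.2546       729.0186       3,645.0929
  5       200.00       178.0700       890.3500       5,342.1000
  6     2,200.00     1,913.7958    11,482.7748      80,379.4239
  Σ                  2,846.9873    14,239.0068      93,141.4118
P = 2,846.9873; D_Mac = 5.00143 yrs; D_mod = 4.88659 yrs; C = 31.23069.
Duration effect: -4.88659 × (+0.0295) = -0.144155
Convexity effect: 0.5 × 31.23069 × (0.0295)² = +0.0135893
ΔP/P ≈ -0.144155 + 0.0135893 = -0.130565 = -13.0565%.

-13.06%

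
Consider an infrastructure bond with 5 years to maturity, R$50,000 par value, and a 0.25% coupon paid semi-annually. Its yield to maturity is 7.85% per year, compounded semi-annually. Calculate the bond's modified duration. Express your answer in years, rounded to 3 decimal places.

4.777 years

Periodic yield y = 0.03925. First find Macaulay duration:
  t   CF        PV=CF/(1+0.03925)^t    t·PV
  1        62.50        60.1395        60.1395
  2        62.50        57.8682       115.7364
  3        62.50        55.6827       167.0480
  4        62.50        53.5797       214.3186
  5        62.50        51.5561       257.7804
  6        62.50        49.6089       297.6536
  7        62.50        47.7353       334.1472
  8        62.50        45.9325       367.4597
  9        62.50        44.1977       397.7793
  10   50,062.50    34,065.2987   340,652.9872
  Σ                 34,531.5992   342,865.0499
P = 34,531.5992; Macaulay duration = 342,865.0499 / 34,531.5992 = 9.92902 half-year periods = 4.96451 years.
Modified duration = D_Mac / (1 + y) = 4.96451 / 1.03925 = 4.77701 years.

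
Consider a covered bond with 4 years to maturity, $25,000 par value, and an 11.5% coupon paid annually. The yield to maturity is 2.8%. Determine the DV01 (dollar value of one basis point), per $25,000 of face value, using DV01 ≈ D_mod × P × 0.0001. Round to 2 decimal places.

$11.29

Periodic yield y = 0.028.
  t   CF        PV=CF/(1+0.028)^t    t·PV
  1     2,875.00     2,796.6926     2,796.6926
  2     2,875.00     2,720.5181     5,441.0362
  3     2,875.00     2,646.4184     7,939.2552
  4    27,875.00    24,959.8757    99,839.5026
  Σ                 33,123.5047   116,016.4866
P = 33,123.5047; D_Mac = 3.50254 yrs; D_mod = 3.40714 yrs.
DV01 ≈ 3.40714 × 33,123.5047 × 0.0001 = 11.285650.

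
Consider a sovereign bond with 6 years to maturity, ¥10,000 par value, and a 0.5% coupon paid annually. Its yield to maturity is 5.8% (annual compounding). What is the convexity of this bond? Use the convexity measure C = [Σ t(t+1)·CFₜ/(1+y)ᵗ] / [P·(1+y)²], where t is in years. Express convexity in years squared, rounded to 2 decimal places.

With y = 0.058:
  t   CF        PV=CF/(1+0.058)^t    t·PV        t(t+1)·PV
  1        50.00        47.2590        47.2590          94.5180
  2        50.00        44.6682        89.3364         268.0093
  3        50.00        42.2195       126.6585         506.6339
  4        50.00        39.9050       159.6200         798.1000
  5        50.00        37.7174       188.5870       1,131.5218
  6    10,050.00     7,165.5917    42,993.5499     300,954.8496
  Σ                  7,377.3607    43,605.0108     303,753.6326
P = 7,377.3607.
Convexity = Σ t(t+1)·PV / [P·(1+y)²] = 303,753.6326 / (7,377.3607 × 1.119364) = 36.78317.

36.78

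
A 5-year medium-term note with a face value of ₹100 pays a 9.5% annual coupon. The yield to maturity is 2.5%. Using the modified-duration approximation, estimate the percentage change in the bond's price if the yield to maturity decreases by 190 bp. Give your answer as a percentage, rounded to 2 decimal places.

Periodic yield y = 0.025. Modified duration first:
  t   CF        PV=CF/(1+0.025)^t    t·PV
  1         9.50         9.2683         9.2683
  2         9.50         9.0422        18.0845
  3         9.50         8.8217        26.4651
  4         9.50         8.6065        34.4261
  5       109.50        96.7820       483.9102
  Σ                    132.5208       572.1542
P = 132.5208; D_Mac = 4.31747 yrs; D_mod = 4.31747/(1+0.025) = 4.21216 yrs.
ΔP/P ≈ -D_mod · Δy = -4.21216 × (-0.019) = +0.080031 = +8.0031%.

+8.00%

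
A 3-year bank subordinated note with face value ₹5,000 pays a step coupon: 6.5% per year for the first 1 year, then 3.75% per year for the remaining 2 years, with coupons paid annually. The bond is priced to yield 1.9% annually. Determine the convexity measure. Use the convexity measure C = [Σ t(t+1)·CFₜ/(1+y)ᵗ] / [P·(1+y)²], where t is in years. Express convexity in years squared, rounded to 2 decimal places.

With y = 0.019:
  t   CF        PV=CF/(1+0.019)^t    t·PV        t(t+1)·PV
  1       325.00       318.9401       318.9401         637.8803
  2       187.50       180.5730       361.1461       1,083.4382
  3     5,187.50     4,902.7027    14,708.1081      58,832.4323
  Σ                  5,402.2159    15,388.1943      60,553.7508
P = 5,402.2159.
Convexity = Σ t(t+1)·PV / [P·(1+y)²] = 60,553.7508 / (5,402.2159 × 1.038361) = 10.79495.

10.79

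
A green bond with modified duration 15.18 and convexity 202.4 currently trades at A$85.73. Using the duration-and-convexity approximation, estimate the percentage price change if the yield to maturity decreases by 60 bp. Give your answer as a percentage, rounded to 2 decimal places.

+9.47%

Duration effect: -D_mod·Δy = -15.18 × (-0.006) = +0.091080
Convexity effect: ½·C·(Δy)² = 0.5 × 202.4 × (-0.006)² = +0.0036432
ΔP/P ≈ +0.091080 + 0.0036432 = +0.0947232
= +9.47232%.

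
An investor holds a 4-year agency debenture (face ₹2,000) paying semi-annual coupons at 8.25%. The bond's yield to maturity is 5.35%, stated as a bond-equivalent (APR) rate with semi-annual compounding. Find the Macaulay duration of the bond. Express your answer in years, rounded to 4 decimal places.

3.5159 years

Periodic yield y = 0.02675. Discount each cash flow and weight by its period:
  t   CF        PV=CF/(1+0.02675)^t    t·PV
  1        82.50        80.3506        80.3506
  2        82.50        78.2572       156.5145
  3        82.50        76.2184       228.6552
  4        82.50        74.2327       296.9307
  5        82.50        72.2987       361.4934
  6        82.50        70.4151       422.4905
  7        82.50        68.5806       480.0639
  8     2,082.50     1,686.0378    13,488.3027
  Σ                  2,206.3911    15,514.8015
Price P = Σ PV = 2,206.3911.
Macaulay duration = Σ(t·PV) / P = 15,514.8015 / 2,206.3911 = 7.03175 half-year periods.
In years: 7.03175 / 2 = 3.51588 years.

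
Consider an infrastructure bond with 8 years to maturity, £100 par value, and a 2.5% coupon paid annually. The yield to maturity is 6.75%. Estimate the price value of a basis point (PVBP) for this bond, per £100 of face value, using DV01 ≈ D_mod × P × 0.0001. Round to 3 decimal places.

Periodic yield y = 0.0675.
  t   CF        PV=CF/(1+0.0675)^t    t·PV
  1         2.50         2.3419         2.3419
  2         2.50         2.1938         4.3877
  3         2.50         2.0551         6.1653
  4         2.50         1.9252         7.7007
  5         2.50         1.8034         9.0172
  6         2.50         1.6894        10.1364
  7         2.50         1.5826        11.0780
  8       102.50        60.7828       486.2625
  Σ                     74.3743       537.0897
P = 74.3743; D_Mac = 7.22145 yrs; D_mod = 6.76482 yrs.
DV01 ≈ 6.76482 × 74.3743 × 0.0001 = 0.050313.

£0.050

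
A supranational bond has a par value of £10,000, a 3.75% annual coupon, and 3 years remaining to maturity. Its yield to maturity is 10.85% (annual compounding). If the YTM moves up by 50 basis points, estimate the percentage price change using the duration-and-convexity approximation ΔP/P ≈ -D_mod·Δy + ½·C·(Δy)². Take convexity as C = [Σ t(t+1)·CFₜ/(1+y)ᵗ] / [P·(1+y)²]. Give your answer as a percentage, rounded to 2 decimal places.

-1.29%

With y = 0.1085:
  t   CF        PV=CF/(1+0.1085)^t    t·PV        t(t+1)·PV
  1       375.00       338.2950       338.2950         676.5900
  2       375.00       305.1827       610.3653       1,831.0960
  3    10,375.00     7,616.9484    22,850.8452      91,403.3807
  Σ                  8,260.4261    23,799.5055      93,911.0667
P = 8,260.4261; D_Mac = 2.88115 yrs; D_mod = 2.59914 yrs; C = 9.25216.
Duration effect: -2.59914 × (+0.005) = -0.012996
Convexity effect: 0.5 × 9.25216 × (0.005)² = +0.0001157
ΔP/P ≈ -0.012996 + 0.0001157 = -0.012880 = -1.2880%.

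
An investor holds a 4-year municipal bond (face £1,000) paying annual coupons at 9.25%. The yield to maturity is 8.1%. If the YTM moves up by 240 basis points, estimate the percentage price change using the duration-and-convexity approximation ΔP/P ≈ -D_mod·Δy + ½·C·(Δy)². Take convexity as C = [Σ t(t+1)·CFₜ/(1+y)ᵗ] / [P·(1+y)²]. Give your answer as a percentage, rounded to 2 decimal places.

With y = 0.081:
  t   CF        PV=CF/(1+0.081)^t    t·PV        t(t+1)·PV
  1        92.50        85.5689        85.5689         171.1378
  2        92.50        79.1572       158.3144         474.9431
  3        92.50        73.2259       219.6777         878.7107
  4     1,092.50       800.0528     3,200.2113      16,001.0567
  Σ                  1,038.0048     3,663.7723      17,525.8484
P = 1,038.0048; D_Mac = 3.52963 yrs; D_mod = 3.26515 yrs; C = 14.44868.
Duration effect: -3.26515 × (+0.024) = -0.078364
Convexity effect: 0.5 × 14.44868 × (0.024)² = +0.0041612
ΔP/P ≈ -0.078364 + 0.0041612 = -0.074202 = -7.4202%.

-7.42%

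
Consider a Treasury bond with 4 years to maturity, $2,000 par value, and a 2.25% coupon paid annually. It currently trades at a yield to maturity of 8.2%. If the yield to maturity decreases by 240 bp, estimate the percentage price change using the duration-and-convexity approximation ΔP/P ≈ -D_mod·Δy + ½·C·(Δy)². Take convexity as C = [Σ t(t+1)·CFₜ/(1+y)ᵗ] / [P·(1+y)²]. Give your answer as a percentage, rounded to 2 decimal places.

+9.01%

With y = 0.082:
  t   CF        PV=CF/(1+0.082)^t    t·PV        t(t+1)·PV
  1        45.00        41.5896        41.5896          83.1793
  2        45.00        38.4378        76.8755         230.6265
  3        45.00        35.5247       106.5742         426.2967
  4     2,045.00     1,492.0531     5,968.2123      29,841.0613
  Σ                  1,607.6052     6,193.2516      30,581.1638
P = 1,607.6052; D_Mac = 3.85247 yrs; D_mod = 3.56051 yrs; C = 16.24875.
Duration effect: -3.56051 × (-0.024) = +0.085452
Convexity effect: 0.5 × 16.24875 × (-0.024)² = +0.0046796
ΔP/P ≈ +0.085452 + 0.0046796 = +0.090132 = +9.0132%.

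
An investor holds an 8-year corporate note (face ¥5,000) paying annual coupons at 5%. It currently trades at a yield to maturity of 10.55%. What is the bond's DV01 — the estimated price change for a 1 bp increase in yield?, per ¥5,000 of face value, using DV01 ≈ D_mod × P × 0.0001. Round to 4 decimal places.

Periodic yield y = 0.1055.
  t   CF        PV=CF/(1+0.1055)^t    t·PV
  1       250.00       226.1420       226.1420
  2       250.00       204.5608       409.1217
  3       250.00       185.0392       555.1176
  4       250.00       167.3806       669.5222
  5       250.00       151.4071       757.0356
  6       250.00       136.9580       821.7482
  7       250.00       123.8879       867.2151
  8     5,250.00     2,353.3652    18,826.9216
  Σ                  3,548.7409    23,132.8241
P = 3,548.7409; D_Mac = 6.51860 yrs; D_mod = 5.89652 yrs.
DV01 ≈ 5.89652 × 3,548.7409 × 0.0001 = 2.092521.

¥2.0925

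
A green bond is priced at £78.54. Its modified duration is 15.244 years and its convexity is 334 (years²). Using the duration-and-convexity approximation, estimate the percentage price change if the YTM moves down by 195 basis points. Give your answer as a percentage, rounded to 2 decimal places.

Duration effect: -D_mod·Δy = -15.244 × (-0.0195) = +0.297258
Convexity effect: ½·C·(Δy)² = 0.5 × 334 × (-0.0195)² = +0.06350175
ΔP/P ≈ +0.297258 + 0.06350175 = +0.36075975
= +36.075975%.

+36.08%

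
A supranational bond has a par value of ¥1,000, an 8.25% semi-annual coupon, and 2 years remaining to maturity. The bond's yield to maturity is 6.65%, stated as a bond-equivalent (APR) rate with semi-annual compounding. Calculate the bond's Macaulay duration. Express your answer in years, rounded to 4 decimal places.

Periodic yield y = 0.03325. Discount each cash flow and weight by its period:
  t   CF        PV=CF/(1+0.03325)^t    t·PV
  1        41.25        39.9226        39.9226
  2        41.25        38.6379        77.2757
  3        41.25        37.3945       112.1835
  4     1,041.25       913.5522     3,654.2087
  Σ                  1,029.5071     3,883.5905
Price P = Σ PV = 1,029.5071.
Macaulay duration = Σ(t·PV) / P = 3,883.5905 / 1,029.5071 = 3.77228 half-year periods.
In years: 3.77228 / 2 = 1.88614 years.

1.8861 years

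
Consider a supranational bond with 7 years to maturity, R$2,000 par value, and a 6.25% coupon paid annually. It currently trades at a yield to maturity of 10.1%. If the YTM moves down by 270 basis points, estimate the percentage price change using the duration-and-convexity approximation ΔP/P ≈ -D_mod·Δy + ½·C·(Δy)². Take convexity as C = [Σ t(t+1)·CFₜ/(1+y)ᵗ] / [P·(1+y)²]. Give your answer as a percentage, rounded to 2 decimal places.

With y = 0.101:
  t   CF        PV=CF/(1+0.101)^t    t·PV        t(t+1)·PV
  1       125.00       113.5332       113.5332         227.0663
  2       125.00       103.1182       206.2364         618.7093
  3       125.00        93.6587       280.9761       1,123.9042
  4       125.00        85.0669       340.2677       1,701.3385
  5       125.00        77.2633       386.3166       2,317.8999
  6       125.00        70.1756       421.0536       2,947.3750
  7     2,125.00     1,083.5469     7,584.8281      60,678.6247
  Σ                  1,626.3628     9,333.2116      69,614.9178
P = 1,626.3628; D_Mac = 5.73870 yrs; D_mod = 5.21226 yrs; C = 35.31102.
Duration effect: -5.21226 × (-0.027) = +0.140731
Convexity effect: 0.5 × 35.31102 × (-0.027)² = +0.0128709
ΔP/P ≈ +0.140731 + 0.0128709 = +0.153602 = +15.3602%.

+15.36%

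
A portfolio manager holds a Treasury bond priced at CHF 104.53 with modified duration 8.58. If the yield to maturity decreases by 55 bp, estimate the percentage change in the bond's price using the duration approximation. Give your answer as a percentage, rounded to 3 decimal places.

+4.719%

Duration approximation: ΔP/P ≈ -D_mod · Δy = -8.58 × (-0.0055) = +0.047190.
As a percentage: +4.7190%.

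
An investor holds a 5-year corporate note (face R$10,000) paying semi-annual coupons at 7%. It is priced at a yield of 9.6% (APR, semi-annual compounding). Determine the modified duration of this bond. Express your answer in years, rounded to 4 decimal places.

Periodic yield y = 0.048. First find Macaulay duration:
  t   CF        PV=CF/(1+0.048)^t    t·PV
  1       350.00       333.9695       333.9695
  2       350.00       318.6732       637.3463
  3       350.00       304.0774       912.2323
  4       350.00       290.1502     1,160.6009
  5       350.00       276.8609     1,384.3045
  6       350.00       264.1803     1,585.0815
  7       350.00       252.0804     1,764.5627
  8       350.00       240.5347     1,924.2778
  9       350.00       229.5179     2,065.6608
  10   10,350.00     6,476.3084    64,763.0843
  Σ                  8,986.3528    76,531.1206
P = 8,986.3528; Macaulay duration = 76,531.1206 / 8,986.3528 = 8.51637 half-year periods = 4.25819 years.
Modified duration = D_Mac / (1 + y) = 4.25819 / 1.048 = 4.06315 years.

4.0632 years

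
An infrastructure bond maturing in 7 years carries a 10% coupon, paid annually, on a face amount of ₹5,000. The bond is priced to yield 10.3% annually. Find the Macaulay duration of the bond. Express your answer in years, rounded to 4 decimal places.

5.3423 years

Periodic yield y = 0.103. Discount each cash flow and weight by its year:
  t   CF        PV=CF/(1+0.103)^t    t·PV
  1       500.00       453.3092       453.3092
  2       500.00       410.9784       821.9568
  3       500.00       372.6005     1,117.8016
  4       500.00       337.8065     1,351.2259
  5       500.00       306.2615     1,531.3076
  6       500.00       277.6623     1,665.9738
  7     5,500.00     2,769.0711    19,383.4975
  Σ                  4,927.6894    26,325.0723
Price P = Σ PV = 4,927.6894.
Macaulay duration = Σ(t·PV) / P = 26,325.0723 / 4,927.6894 = 5.34228 years.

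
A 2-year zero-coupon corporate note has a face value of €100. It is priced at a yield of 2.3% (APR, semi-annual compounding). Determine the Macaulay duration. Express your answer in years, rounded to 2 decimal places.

A zero-coupon bond has a single cash flow at maturity, so its Macaulay duration equals its maturity: 2 years.
(Equivalently: 4 semi-annual periods ÷ 2 = 2 years.)

2.00 years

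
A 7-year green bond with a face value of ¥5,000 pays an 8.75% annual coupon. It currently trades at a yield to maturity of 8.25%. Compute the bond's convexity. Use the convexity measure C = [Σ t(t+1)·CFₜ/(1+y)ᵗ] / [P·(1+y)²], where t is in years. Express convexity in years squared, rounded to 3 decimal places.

34.712

With y = 0.0825:
  t   CF        PV=CF/(1+0.0825)^t    t·PV        t(t+1)·PV
  1       437.50       404.1570       404.1570         808.3141
  2       437.50       373.3552       746.7105       2,240.1314
  3       437.50       344.9009     1,034.7027       4,138.8109
  4       437.50       318.6152     1,274.4606       6,372.3032
  5       437.50       294.3327     1,471.6636       8,829.9814
  6       437.50       271.9009     1,631.4053      11,419.8373
  7     5,437.50     3,121.7918    21,852.5426     174,820.3405
  Σ                  5,129.0537    28,415.6424     208,629.7189
P = 5,129.0537.
Convexity = Σ t(t+1)·PV / [P·(1+y)²] = 208,629.7189 / (5,129.0537 × 1.171806) = 34.71228.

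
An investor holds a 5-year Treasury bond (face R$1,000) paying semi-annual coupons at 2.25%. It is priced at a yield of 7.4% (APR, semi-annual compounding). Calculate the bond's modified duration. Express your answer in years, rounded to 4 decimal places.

4.5496 years

Periodic yield y = 0.037. First find Macaulay duration:
  t   CF        PV=CF/(1+0.037)^t    t·PV
  1        11.25        10.8486        10.8486
  2        11.25        10.4615        20.9231
  3        11.25        10.0883        30.2648
  4        11.25         9.7283        38.9132
  5        11.25         9.3812        46.9060
  6        11.25         9.0465        54.2789
  7        11.25         8.7237        61.0660
  8        11.25         8.4124        67.2996
  9        11.25         8.1123        73.0107
  10    1,011.25       703.1872     7,031.8722
  Σ                    787.9901     7,435.3831
P = 787.9901; Macaulay duration = 7,435.3831 / 787.9901 = 9.43588 half-year periods = 4.71794 years.
Modified duration = D_Mac / (1 + y) = 4.71794 / 1.037 = 4.54961 years.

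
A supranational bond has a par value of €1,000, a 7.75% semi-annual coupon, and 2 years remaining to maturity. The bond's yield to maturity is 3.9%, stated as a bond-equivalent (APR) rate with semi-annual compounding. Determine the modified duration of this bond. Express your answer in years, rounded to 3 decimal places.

Periodic yield y = 0.0195. First find Macaulay duration:
  t   CF        PV=CF/(1+0.0195)^t    t·PV
  1        38.75        38.0088        38.0088
  2        38.75        37.2818        74.5637
  3        38.75        36.5687       109.7062
  4     1,038.75       961.5284     3,846.1136
  Σ                  1,073.3878     4,068.3923
P = 1,073.3878; Macaulay duration = 4,068.3923 / 1,073.3878 = 3.79024 half-year periods = 1.89512 years.
Modified duration = D_Mac / (1 + y) = 1.89512 / 1.0195 = 1.85887 years.

1.859 years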